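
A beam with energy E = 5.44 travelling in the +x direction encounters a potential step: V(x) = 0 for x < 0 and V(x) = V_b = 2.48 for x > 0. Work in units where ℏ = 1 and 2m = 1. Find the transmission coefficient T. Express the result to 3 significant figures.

T = 0.977

The wavenumbers are k₁ = √(2mE)/ℏ = 2.332 on the left and k₂ = √(2m(E − V_b))/ℏ = 1.720 on the right.
Continuity of ψ and ψ′ at the step yields the reflection amplitude r = (k₁ − k₂)/(k₁ + k₂) = 0.1510; thus R = |r|² = 0.02280, T = 0.9772.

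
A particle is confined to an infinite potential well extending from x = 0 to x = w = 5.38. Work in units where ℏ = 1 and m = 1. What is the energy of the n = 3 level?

Requiring ψ(0) = ψ(w) = 0 quantises k = nπ/w, hence E_n = ℏ²k²/2m = n²π²ℏ²/(2mw²).
E_3 = 3² × π² / (2 × 1 × 5.38²) = 1.534.

E = 1.53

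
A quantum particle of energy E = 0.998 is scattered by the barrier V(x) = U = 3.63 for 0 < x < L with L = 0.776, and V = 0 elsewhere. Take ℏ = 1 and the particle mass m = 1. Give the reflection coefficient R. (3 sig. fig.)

R = 0.912

E < U: inside the barrier ψ ∝ e^{±κx} with κ = √(2m(U − E))/ℏ = 2.294.
κL = 1.780, sinh(κL) = 2.882.
The exact tunnelling result is T⁻¹ = 1 + U² sinh²(κL) / [4E(U − E)] = 11.42, so T = 0.0876.
R = 1 − T = 0.912.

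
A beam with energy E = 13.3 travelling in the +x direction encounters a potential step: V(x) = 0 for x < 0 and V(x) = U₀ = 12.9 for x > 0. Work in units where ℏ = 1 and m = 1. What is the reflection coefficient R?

The wavenumbers are k₁ = √(2mE)/ℏ = 5.158 on the left and k₂ = √(2m(E − U₀))/ℏ = 0.8944 on the right.
Matching ψ and ψ′ at x = 0 gives r = (k₁ − k₂)/(k₁ + k₂), so R = r² = 0.4962 and T = 1 − R = 0.5038.

R = 0.496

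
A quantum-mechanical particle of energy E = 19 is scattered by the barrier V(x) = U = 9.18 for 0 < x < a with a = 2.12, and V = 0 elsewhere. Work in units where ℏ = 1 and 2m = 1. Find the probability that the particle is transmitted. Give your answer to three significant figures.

T = 0.986

E > U: inside the barrier k₂ = √(2m(E − U))/ℏ = 3.134, k₂a = 6.643.
T = [1 + U² sin²(k₂a) / (4E(E − U))]⁻¹ = 1/1.014 = 0.986.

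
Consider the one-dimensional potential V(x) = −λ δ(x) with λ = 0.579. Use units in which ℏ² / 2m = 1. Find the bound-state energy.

The bound state is ψ(x) = √κ e^{−κ|x|}. The derivative jump ψ'(0⁺) − ψ'(0⁻) = −(2mλ/ℏ²)ψ(0) fixes κ = mλ/ℏ² = 0.2895.
Then E = −ℏ²κ²/(2m) = −mλ²/(2ℏ²) = -0.08381.

E = -0.0838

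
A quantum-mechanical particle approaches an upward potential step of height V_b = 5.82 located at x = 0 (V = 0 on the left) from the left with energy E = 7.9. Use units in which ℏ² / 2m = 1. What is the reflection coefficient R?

On each side the TISE gives plane waves with k = √(2m(E − V))/ℏ: k₁ = √(2·½·7.9) = 2.811, k₂ = √(2·½·2.08) = 1.442.
Matching ψ and ψ′ at x = 0 gives r = (k₁ − k₂)/(k₁ + k₂), so R = r² = 0.1035 and T = 1 − R = 0.8965.

R = 0.104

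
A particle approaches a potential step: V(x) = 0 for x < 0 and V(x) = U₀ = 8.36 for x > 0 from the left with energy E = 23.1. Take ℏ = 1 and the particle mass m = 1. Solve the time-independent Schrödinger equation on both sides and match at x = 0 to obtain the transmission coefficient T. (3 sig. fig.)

On each side the TISE gives plane waves with k = √(2m(E − V))/ℏ: k₁ = √(2·1·23.1) = 6.797, k₂ = √(2·1·14.74) = 5.430.
Matching ψ and ψ′ at x = 0 gives r = (k₁ − k₂)/(k₁ + k₂), so R = r² = 0.01251 and T = 1 − R = 0.9875.

T = 0.987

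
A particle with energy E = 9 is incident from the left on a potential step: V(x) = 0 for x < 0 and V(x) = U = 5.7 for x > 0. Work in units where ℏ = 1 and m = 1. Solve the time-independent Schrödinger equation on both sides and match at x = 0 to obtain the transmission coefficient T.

The wavenumbers are k₁ = √(2mE)/ℏ = 4.243 on the left and k₂ = √(2m(E − U))/ℏ = 2.569 on the right.
Continuity of ψ and ψ′ at the step yields the reflection amplitude r = (k₁ − k₂)/(k₁ + k₂) = 0.2457; thus R = |r|² = 0.06037, T = 0.9396.

T = 0.940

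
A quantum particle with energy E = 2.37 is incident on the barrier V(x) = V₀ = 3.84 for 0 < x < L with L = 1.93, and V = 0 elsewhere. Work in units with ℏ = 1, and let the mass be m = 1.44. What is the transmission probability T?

T = 0.00134

Since E < V₀ the interior solution is evanescent with decay constant κ = √(2m(V₀ − E))/ℏ = 2.058.
κL = 3.971, sinh(κL) = 26.51.
Matching ψ, ψ′ at both faces gives T = [1 + V₀² sinh²(κL) / (4E(V₀ − E))]⁻¹ = 1/744.8 = 0.00134.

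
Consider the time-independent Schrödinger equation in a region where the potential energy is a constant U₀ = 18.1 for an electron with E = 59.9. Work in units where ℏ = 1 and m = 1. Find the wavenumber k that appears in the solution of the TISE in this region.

k = 9.14

With E > U₀ the solution is oscillatory, ψ ∝ e^{±ikx} with k = √(2m(E − U₀))/ℏ.
k = √(2 × 1 × 41.8) = 9.143.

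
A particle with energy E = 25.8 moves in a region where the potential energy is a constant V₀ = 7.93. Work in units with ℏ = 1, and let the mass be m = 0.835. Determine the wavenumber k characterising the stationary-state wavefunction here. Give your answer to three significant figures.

With E > V₀ the solution is oscillatory, ψ ∝ e^{±ikx} with k = √(2m(E − V₀))/ℏ.
k = √(2 × 0.835 × 17.87) = 5.463.

k = 5.46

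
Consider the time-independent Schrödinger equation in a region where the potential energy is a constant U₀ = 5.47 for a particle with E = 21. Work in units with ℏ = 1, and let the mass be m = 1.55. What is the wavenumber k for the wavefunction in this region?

k = 6.94

With E > U₀ the solution is oscillatory, ψ ∝ e^{±ikx} with k = √(2m(E − U₀))/ℏ.
k = √(2 × 1.55 × 15.53) = 6.939.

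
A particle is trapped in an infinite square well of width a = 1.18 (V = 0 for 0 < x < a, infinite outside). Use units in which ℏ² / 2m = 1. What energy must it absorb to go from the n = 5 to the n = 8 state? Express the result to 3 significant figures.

E_n = n²π²ℏ²/(2ma²), so ΔE = (8² − 5²) π²ℏ²/(2ma²).
ΔE = 39 × π² / (2 × 0.5 × 1.18²) = 276.4.

ΔE = 276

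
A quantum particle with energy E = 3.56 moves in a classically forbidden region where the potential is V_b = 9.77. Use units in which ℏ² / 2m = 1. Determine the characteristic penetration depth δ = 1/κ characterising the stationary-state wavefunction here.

δ = 0.401

Since E < V_b the TISE in this region is ψ'' = κ²ψ with κ = √(2m(V_b − E))/ℏ.
κ = √(2 × 0.5 × 6.21) = 2.492. The penetration depth is δ = 1/κ = 0.401.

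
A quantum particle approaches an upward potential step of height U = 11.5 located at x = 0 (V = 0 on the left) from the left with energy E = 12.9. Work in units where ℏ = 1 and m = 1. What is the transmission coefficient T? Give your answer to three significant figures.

T = 0.746

The wavenumbers are k₁ = √(2mE)/ℏ = 5.079 on the left and k₂ = √(2m(E − U))/ℏ = 1.673 on the right.
Matching ψ and ψ′ at x = 0 gives r = (k₁ − k₂)/(k₁ + k₂), so R = r² = 0.2544 and T = 1 − R = 0.7456.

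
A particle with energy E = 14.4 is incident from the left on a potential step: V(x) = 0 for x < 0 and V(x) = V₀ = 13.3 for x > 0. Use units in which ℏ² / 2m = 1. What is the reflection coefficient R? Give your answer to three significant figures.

R = 0.321

On each side the TISE gives plane waves with k = √(2m(E − V))/ℏ: k₁ = √(2·½·14.4) = 3.795, k₂ = √(2·½·1.1) = 1.049.
Matching ψ and ψ′ at x = 0 gives r = (k₁ − k₂)/(k₁ + k₂), so R = r² = 0.3214 and T = 1 − R = 0.6786.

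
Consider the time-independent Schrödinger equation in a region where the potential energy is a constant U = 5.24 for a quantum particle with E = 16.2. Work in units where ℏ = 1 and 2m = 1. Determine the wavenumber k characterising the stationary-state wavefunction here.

k = 3.31

With E > U the solution is oscillatory, ψ ∝ e^{±ikx} with k = √(2m(E − U))/ℏ.
k = √(2 × 0.5 × 10.96) = 3.311.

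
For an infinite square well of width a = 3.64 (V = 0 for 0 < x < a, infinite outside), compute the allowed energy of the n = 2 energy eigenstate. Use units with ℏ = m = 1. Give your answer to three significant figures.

E = 1.49

The infinite-well eigenfunctions ψ_n = √(2/a) sin(nπx/a) vanish at both walls, giving E_n = n²π²ℏ²/(2ma²).
E_2 = 2² × π² / (2 × 1 × 3.64²) = 1.490.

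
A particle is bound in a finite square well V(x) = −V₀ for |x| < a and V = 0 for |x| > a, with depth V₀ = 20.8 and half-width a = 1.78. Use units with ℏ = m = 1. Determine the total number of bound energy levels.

N = 8

The dimensionless depth is z₀ = a√(2mV₀)/ℏ = 1.78 × √(41.60) = 11.48.
The even/odd transcendental equations gain one root per π/2 in z₀, giving N = 1 + ⌊2z₀/π⌋ = 1 + ⌊7.309⌋ = 8.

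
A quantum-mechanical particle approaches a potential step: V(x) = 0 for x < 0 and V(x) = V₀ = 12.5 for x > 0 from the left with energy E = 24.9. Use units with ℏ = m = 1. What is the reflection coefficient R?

R = 0.0298

On each side the TISE gives plane waves with k = √(2m(E − V))/ℏ: k₁ = √(2·1·24.9) = 7.057, k₂ = √(2·1·12.4) = 4.980.
Matching ψ and ψ′ at x = 0 gives r = (k₁ − k₂)/(k₁ + k₂), so R = r² = 0.02977 and T = 1 − R = 0.9702.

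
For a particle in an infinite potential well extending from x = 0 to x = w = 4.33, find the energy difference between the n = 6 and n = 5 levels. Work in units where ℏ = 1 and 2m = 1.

ΔE = 5.79

E_n = n²π²ℏ²/(2mw²), so ΔE = (6² − 5²) π²ℏ²/(2mw²).
ΔE = 11 × π² / (2 × 0.5 × 4.33²) = 5.791.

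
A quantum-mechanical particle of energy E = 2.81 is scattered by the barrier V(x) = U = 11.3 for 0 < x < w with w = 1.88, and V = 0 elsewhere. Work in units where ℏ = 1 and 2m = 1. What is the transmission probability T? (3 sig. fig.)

Since E < U the interior solution is evanescent with decay constant κ = √(2m(U − E))/ℏ = 2.914.
κw = 5.478, sinh(κw) = 119.7.
Matching ψ, ψ′ at both faces gives T = [1 + U² sinh²(κw) / (4E(U − E))]⁻¹ = 1/19160 = 0.0000522.

T = 0.0000522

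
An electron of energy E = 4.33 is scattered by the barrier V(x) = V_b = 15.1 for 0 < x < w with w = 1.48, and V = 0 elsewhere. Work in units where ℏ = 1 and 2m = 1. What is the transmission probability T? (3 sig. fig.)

Since E < V_b the interior solution is evanescent with decay constant κ = √(2m(V_b − E))/ℏ = 3.282.
κw = 4.857, sinh(κw) = 64.32.
Matching ψ, ψ′ at both faces gives T = [1 + V_b² sinh²(κw) / (4E(V_b − E))]⁻¹ = 1/5057 = 0.000198.

T = 0.000198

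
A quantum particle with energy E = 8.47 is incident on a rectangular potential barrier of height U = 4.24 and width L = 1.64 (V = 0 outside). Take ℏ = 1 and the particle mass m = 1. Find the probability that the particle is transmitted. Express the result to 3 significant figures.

E > U: inside the barrier k₂ = √(2m(E − U))/ℏ = 2.909, k₂L = 4.770.
T = [1 + U² sin²(k₂L) / (4E(E − U))]⁻¹ = 1/1.125 = 0.889.

T = 0.889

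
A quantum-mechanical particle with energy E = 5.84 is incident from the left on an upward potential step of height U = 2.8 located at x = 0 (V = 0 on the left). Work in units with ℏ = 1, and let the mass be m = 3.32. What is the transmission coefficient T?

T = 0.974

On each side the TISE gives plane waves with k = √(2m(E − V))/ℏ: k₁ = √(2·3.32·5.84) = 6.227, k₂ = √(2·3.32·3.04) = 4.493.
Continuity of ψ and ψ′ at the step yields the reflection amplitude r = (k₁ − k₂)/(k₁ + k₂) = 0.1618; thus R = |r|² = 0.02617, T = 0.9738.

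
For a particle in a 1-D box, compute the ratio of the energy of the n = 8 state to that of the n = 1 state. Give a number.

E_n = n²π²ℏ²/(2mL²) so the ratio is n₂²/n₁² = 64/1 = 64.

64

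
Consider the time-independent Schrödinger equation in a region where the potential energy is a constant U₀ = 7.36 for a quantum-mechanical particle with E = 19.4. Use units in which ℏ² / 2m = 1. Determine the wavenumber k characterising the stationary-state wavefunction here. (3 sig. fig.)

With E > U₀ the solution is oscillatory, ψ ∝ e^{±ikx} with k = √(2m(E − U₀))/ℏ.
k = √(2 × 0.5 × 12.04) = 3.470.

k = 3.47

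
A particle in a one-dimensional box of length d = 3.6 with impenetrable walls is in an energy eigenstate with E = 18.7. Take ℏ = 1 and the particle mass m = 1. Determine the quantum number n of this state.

n = 7

For an infinite well E_n = n²π²ℏ²/(2md²), so n = (d/πℏ)√(2mE).
n = (3.6/π) × √(2 × 1 × 18.7) = 7.008 → n = 7.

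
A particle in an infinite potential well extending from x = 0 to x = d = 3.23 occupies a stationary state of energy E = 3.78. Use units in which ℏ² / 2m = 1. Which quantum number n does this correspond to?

From E_n = n²π²ℏ²/(2md²) invert to n = √(2md²E)/(πℏ).
n = (3.23/π) × √(2 × 0.5 × 3.78) = 1.999 → n = 2.

n = 2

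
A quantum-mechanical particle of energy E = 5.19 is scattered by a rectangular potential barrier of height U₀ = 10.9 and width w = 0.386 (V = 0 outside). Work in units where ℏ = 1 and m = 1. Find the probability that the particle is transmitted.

E < U₀: inside the barrier ψ ∝ e^{±κx} with κ = √(2m(U₀ − E))/ℏ = 3.379.
κw = 1.304, sinh(κw) = 1.707.
Matching ψ, ψ′ at both faces gives T = [1 + U₀² sinh²(κw) / (4E(U₀ − E))]⁻¹ = 1/3.921 = 0.255.

T = 0.255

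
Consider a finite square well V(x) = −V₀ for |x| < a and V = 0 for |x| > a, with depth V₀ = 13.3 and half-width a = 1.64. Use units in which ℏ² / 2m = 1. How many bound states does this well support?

N = 4

Define the well-strength parameter z₀ = (a/ℏ)√(2mV₀) = 1.64 × √(2·0.5·13.3) = 5.981.
The even/odd transcendental equations gain one root per π/2 in z₀, giving N = 1 + ⌊2z₀/π⌋ = 1 + ⌊3.808⌋ = 4.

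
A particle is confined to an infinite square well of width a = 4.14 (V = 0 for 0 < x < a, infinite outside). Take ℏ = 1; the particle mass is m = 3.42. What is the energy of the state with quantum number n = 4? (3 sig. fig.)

The infinite-well eigenfunctions ψ_n = √(2/a) sin(nπx/a) vanish at both walls, giving E_n = n²π²ℏ²/(2ma²).
E_4 = 4² × π² / (2 × 3.42 × 4.14²) = 1.347.

E = 1.35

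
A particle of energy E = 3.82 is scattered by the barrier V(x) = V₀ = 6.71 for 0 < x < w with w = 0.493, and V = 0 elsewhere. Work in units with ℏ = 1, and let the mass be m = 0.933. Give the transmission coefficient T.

T = 0.330

Since E < V₀ the interior solution is evanescent with decay constant κ = √(2m(V₀ − E))/ℏ = 2.322.
κw = 1.145, sinh(κw) = 1.412.
The exact tunnelling result is T⁻¹ = 1 + V₀² sinh²(κw) / [4E(V₀ − E)] = 3.032, so T = 0.330.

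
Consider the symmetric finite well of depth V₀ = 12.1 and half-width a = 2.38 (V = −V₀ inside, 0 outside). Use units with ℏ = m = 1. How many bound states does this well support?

N = 8

Define the well-strength parameter z₀ = (a/ℏ)√(2mV₀) = 2.38 × √(2·1·12.1) = 11.71.
A new bound state (alternating even/odd) appears each time z₀ passes a multiple of π/2, so N = ⌊2z₀/π⌋ + 1 = ⌊7.454⌋ + 1 = 8.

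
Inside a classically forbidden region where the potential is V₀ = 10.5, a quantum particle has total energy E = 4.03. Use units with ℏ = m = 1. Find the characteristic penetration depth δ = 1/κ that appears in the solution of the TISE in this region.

Since E < V₀ the TISE in this region is ψ'' = κ²ψ with κ = √(2m(V₀ − E))/ℏ.
κ = √(2 × 1 × 6.47) = 3.597. The penetration depth is δ = 1/κ = 0.278.

δ = 0.278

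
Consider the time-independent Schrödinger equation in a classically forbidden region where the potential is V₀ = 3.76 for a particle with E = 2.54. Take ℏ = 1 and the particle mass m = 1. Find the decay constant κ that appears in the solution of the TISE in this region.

κ = 1.56

Since E < V₀ the TISE in this region is ψ'' = κ²ψ with κ = √(2m(V₀ − E))/ℏ.
κ = √(2 × 1 × 1.22) = 1.562.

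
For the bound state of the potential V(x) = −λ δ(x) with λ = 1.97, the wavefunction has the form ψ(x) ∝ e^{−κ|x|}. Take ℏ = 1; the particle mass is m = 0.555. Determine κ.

Integrate −(ℏ²/2m)ψ'' − λδ(x)ψ = Eψ from −ε to +ε: the ψ'' term gives ψ'(0⁺) − ψ'(0⁻) and the δ term gives −(2mλ/ℏ²)ψ(0).
With ψ ∝ e^{−κ|x|} this yields −2κ = −2mλ/ℏ², so κ = mλ/ℏ² = 1.093.

κ = 1.09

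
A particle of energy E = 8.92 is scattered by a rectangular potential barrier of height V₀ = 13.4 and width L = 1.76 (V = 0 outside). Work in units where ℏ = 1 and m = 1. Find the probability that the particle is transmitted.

E < V₀: inside the barrier ψ ∝ e^{±κx} with κ = √(2m(V₀ − E))/ℏ = 2.993.
κL = 5.268, sinh(κL) = 97.04.
Matching ψ, ψ′ at both faces gives T = [1 + V₀² sinh²(κL) / (4E(V₀ − E))]⁻¹ = 1/10580 = 0.0000945.

T = 0.0000945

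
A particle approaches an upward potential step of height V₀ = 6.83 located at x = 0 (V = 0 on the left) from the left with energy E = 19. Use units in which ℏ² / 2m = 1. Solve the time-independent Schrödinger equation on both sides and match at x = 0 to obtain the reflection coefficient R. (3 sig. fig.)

R = 0.0123

On each side the TISE gives plane waves with k = √(2m(E − V))/ℏ: k₁ = √(2·½·19) = 4.359, k₂ = √(2·½·12.17) = 3.489.
Continuity of ψ and ψ′ at the step yields the reflection amplitude r = (k₁ − k₂)/(k₁ + k₂) = 0.1109; thus R = |r|² = 0.01230, T = 0.9877.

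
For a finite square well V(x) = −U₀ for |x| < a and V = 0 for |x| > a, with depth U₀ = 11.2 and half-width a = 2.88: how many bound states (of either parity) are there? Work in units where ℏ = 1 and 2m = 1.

Define the well-strength parameter z₀ = (a/ℏ)√(2mU₀) = 2.88 × √(2·0.5·11.2) = 9.638.
A new bound state (alternating even/odd) appears each time z₀ passes a multiple of π/2, so N = ⌊2z₀/π⌋ + 1 = ⌊6.136⌋ + 1 = 7.

N = 7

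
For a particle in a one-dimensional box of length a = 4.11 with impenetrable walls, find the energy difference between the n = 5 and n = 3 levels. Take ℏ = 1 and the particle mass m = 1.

E_n = n²π²ℏ²/(2ma²), so ΔE = (5² − 3²) π²ℏ²/(2ma²).
ΔE = 16 × π² / (2 × 1 × 4.11²) = 4.674.

ΔE = 4.67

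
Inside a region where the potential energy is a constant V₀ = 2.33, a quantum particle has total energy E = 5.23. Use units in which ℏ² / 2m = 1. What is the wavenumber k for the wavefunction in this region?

k = 1.70

With E > V₀ the solution is oscillatory, ψ ∝ e^{±ikx} with k = √(2m(E − V₀))/ℏ.
k = √(2 × 0.5 × 2.9) = 1.703.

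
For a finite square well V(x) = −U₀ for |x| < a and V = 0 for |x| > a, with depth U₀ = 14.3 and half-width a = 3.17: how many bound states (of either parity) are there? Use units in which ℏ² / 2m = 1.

Define the well-strength parameter z₀ = (a/ℏ)√(2mU₀) = 3.17 × √(2·0.5·14.3) = 11.99.
A new bound state (alternating even/odd) appears each time z₀ passes a multiple of π/2, so N = ⌊2z₀/π⌋ + 1 = ⌊7.631⌋ + 1 = 8.

N = 8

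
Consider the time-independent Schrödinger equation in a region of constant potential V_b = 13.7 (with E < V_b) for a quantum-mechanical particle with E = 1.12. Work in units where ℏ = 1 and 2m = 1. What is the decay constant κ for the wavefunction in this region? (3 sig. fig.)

Since E < V_b the TISE in this region is ψ'' = κ²ψ with κ = √(2m(V_b − E))/ℏ.
κ = √(2 × 0.5 × 12.58) = 3.547.

κ = 3.55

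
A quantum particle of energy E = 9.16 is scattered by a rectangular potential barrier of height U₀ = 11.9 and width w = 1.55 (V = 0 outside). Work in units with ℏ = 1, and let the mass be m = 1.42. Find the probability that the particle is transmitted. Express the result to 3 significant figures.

T = 0.000498

E < U₀: inside the barrier ψ ∝ e^{±κx} with κ = √(2m(U₀ − E))/ℏ = 2.790.
κw = 4.324, sinh(κw) = 37.73.
The exact tunnelling result is T⁻¹ = 1 + U₀² sinh²(κw) / [4E(U₀ − E)] = 2009, so T = 0.000498.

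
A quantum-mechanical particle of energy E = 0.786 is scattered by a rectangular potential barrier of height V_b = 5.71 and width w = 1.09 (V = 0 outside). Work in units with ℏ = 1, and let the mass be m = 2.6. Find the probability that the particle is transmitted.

T = 0.0000308

Since E < V_b the interior solution is evanescent with decay constant κ = √(2m(V_b − E))/ℏ = 5.060.
κw = 5.516, sinh(κw) = 124.3.
The exact tunnelling result is T⁻¹ = 1 + V_b² sinh²(κw) / [4E(V_b − E)] = 32520, so T = 0.0000308.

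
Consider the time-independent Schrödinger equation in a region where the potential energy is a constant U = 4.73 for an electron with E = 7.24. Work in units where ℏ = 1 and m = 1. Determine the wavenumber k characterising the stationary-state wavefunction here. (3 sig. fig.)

k = 2.24

With E > U the solution is oscillatory, ψ ∝ e^{±ikx} with k = √(2m(E − U))/ℏ.
k = √(2 × 1 × 2.51) = 2.241.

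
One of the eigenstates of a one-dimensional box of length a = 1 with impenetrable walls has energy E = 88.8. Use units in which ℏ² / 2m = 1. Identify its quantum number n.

From E_n = n²π²ℏ²/(2ma²) invert to n = √(2ma²E)/(πℏ).
n = (1/π) × √(2 × 0.5 × 88.8) = 3.000 → n = 3.

n = 3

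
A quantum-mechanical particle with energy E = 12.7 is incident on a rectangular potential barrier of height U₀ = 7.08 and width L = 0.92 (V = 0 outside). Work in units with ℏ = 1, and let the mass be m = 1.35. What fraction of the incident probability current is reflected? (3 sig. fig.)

E > U₀: inside the barrier k₂ = √(2m(E − U₀))/ℏ = 3.895, k₂L = 3.584.
Matching at both interfaces gives T⁻¹ = 1 + U₀² sin²(k₂L) / [4E(E − U₀)] = 1.032, hence T = 0.969.
R = 1 − T = 0.0311.

R = 0.0311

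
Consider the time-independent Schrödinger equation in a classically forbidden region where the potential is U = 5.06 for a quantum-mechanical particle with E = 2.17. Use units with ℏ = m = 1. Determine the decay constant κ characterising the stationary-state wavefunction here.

κ = 2.40

Since E < U the TISE in this region is ψ'' = κ²ψ with κ = √(2m(U − E))/ℏ.
κ = √(2 × 1 × 2.89) = 2.404.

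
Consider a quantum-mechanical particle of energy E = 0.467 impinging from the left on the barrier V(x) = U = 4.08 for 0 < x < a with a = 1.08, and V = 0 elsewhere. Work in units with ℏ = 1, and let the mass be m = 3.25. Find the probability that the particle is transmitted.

T = 0.0000461

E < U: inside the barrier ψ ∝ e^{±κx} with κ = √(2m(U − E))/ℏ = 4.846.
κa = 5.234, sinh(κa) = 93.75.
The exact tunnelling result is T⁻¹ = 1 + U² sinh²(κa) / [4E(U − E)] = 21680, so T = 0.0000461.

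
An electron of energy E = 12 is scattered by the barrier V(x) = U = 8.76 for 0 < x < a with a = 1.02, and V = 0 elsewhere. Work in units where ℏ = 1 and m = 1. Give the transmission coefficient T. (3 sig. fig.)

Above the barrier the interior wavenumber is k₂ = √(2m(E − U))/ℏ = 2.546, giving phase k₂a = 2.596.
T = [1 + U² sin²(k₂a) / (4E(E − U))]⁻¹ = 1/1.133 = 0.883.

T = 0.883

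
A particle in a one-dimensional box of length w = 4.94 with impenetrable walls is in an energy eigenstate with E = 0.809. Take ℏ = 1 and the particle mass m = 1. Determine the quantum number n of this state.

For an infinite well E_n = n²π²ℏ²/(2mw²), so n = (w/πℏ)√(2mE).
n = (4.94/π) × √(2 × 1 × 0.809) = 2.000 → n = 2.

n = 2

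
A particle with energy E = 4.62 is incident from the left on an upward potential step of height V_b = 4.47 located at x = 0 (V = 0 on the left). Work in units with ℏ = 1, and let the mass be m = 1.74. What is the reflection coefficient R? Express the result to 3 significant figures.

The wavenumbers are k₁ = √(2mE)/ℏ = 4.010 on the left and k₂ = √(2m(E − V_b))/ℏ = 0.7225 on the right.
Matching ψ and ψ′ at x = 0 gives r = (k₁ − k₂)/(k₁ + k₂), so R = r² = 0.4825 and T = 1 − R = 0.5175.

R = 0.483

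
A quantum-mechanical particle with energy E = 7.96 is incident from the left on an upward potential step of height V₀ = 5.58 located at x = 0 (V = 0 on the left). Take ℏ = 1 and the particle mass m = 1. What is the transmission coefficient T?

The wavenumbers are k₁ = √(2mE)/ℏ = 3.990 on the left and k₂ = √(2m(E − V₀))/ℏ = 2.182 on the right.
Matching ψ and ψ′ at x = 0 gives r = (k₁ − k₂)/(k₁ + k₂), so R = r² = 0.08584 and T = 1 − R = 0.9142.

T = 0.914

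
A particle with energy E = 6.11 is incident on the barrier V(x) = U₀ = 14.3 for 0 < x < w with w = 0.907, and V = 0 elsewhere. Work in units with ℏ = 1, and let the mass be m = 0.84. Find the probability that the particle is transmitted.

T = 0.00467

Since E < U₀ the interior solution is evanescent with decay constant κ = √(2m(U₀ − E))/ℏ = 3.709.
κw = 3.364, sinh(κw) = 14.44.
Matching ψ, ψ′ at both faces gives T = [1 + U₀² sinh²(κw) / (4E(U₀ − E))]⁻¹ = 1/214.0 = 0.00467.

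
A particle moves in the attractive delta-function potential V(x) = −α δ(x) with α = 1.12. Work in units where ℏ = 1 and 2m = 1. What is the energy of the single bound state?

The bound state is ψ(x) = √κ e^{−κ|x|}. The derivative jump ψ'(0⁺) − ψ'(0⁻) = −(2mα/ℏ²)ψ(0) fixes κ = mα/ℏ² = 0.5600.
Then E = −ℏ²κ²/(2m) = −mα²/(2ℏ²) = -0.3136.

E = -0.314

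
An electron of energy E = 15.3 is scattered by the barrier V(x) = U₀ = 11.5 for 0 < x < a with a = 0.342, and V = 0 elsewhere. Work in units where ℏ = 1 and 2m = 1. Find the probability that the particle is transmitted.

E > U₀: inside the barrier k₂ = √(2m(E − U₀))/ℏ = 1.949, k₂a = 0.6667.
Matching at both interfaces gives T⁻¹ = 1 + U₀² sin²(k₂a) / [4E(E − U₀)] = 1.217, hence T = 0.821.

T = 0.821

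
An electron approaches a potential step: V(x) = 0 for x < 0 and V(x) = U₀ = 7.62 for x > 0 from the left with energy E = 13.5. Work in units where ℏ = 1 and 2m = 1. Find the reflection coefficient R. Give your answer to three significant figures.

R = 0.0420

On each side the TISE gives plane waves with k = √(2m(E − V))/ℏ: k₁ = √(2·½·13.5) = 3.674, k₂ = √(2·½·5.88) = 2.425.
Matching ψ and ψ′ at x = 0 gives r = (k₁ − k₂)/(k₁ + k₂), so R = r² = 0.04196 and T = 1 − R = 0.9580.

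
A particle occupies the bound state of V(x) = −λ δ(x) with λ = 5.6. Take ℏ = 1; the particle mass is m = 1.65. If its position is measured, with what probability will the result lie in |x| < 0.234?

The normalised bound state is ψ = √κ e^{−κ|x|} with κ = mλ/ℏ² = 9.240.
P(|x| < d) = ∫_{−d}^{d} κ e^{−2κ|x|} dx = 1 − e^{−2κd} = 1 − e^{−4.324} = 0.9868.

P = 0.987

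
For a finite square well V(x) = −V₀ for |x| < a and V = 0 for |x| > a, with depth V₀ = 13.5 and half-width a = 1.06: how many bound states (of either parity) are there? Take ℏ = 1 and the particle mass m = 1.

N = 4

Define the well-strength parameter z₀ = (a/ℏ)√(2mV₀) = 1.06 × √(2·1·13.5) = 5.508.
The even/odd transcendental equations gain one root per π/2 in z₀, giving N = 1 + ⌊2z₀/π⌋ = 1 + ⌊3.506⌋ = 4.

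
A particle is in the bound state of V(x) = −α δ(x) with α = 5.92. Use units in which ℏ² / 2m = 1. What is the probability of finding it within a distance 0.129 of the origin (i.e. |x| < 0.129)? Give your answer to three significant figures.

P = 0.534

The normalised bound state is ψ = √κ e^{−κ|x|} with κ = mα/ℏ² = 2.960.
P(|x| < d) = ∫_{−d}^{d} κ e^{−2κ|x|} dx = 1 − e^{−2κd} = 1 − e^{−0.7637} = 0.5341.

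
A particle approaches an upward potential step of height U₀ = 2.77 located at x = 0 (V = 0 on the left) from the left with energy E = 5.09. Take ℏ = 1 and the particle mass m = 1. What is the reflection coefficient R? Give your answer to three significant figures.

On each side the TISE gives plane waves with k = √(2m(E − V))/ℏ: k₁ = √(2·1·5.09) = 3.191, k₂ = √(2·1·2.32) = 2.154.
Matching ψ and ψ′ at x = 0 gives r = (k₁ − k₂)/(k₁ + k₂), so R = r² = 0.03761 and T = 1 − R = 0.9624.

R = 0.0376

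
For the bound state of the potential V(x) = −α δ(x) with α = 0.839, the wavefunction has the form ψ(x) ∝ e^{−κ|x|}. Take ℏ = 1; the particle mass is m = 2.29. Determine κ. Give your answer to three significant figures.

κ = 1.92

Integrating the TISE across x = 0 gives the cusp condition ψ'(0⁺) − ψ'(0⁻) = −(2mα/ℏ²)ψ(0).
With ψ ∝ e^{−κ|x|} this yields −2κ = −2mα/ℏ², so κ = mα/ℏ² = 1.921.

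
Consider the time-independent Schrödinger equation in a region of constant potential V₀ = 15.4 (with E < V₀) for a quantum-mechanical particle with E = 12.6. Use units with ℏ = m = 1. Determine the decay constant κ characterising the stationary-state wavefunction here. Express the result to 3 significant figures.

κ = 2.37

Since E < V₀ the TISE in this region is ψ'' = κ²ψ with κ = √(2m(V₀ − E))/ℏ.
κ = √(2 × 1 × 2.8) = 2.366.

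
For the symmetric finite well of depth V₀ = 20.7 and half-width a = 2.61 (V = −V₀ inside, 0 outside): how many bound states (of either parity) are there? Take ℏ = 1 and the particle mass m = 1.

N = 11

Define the well-strength parameter z₀ = (a/ℏ)√(2mV₀) = 2.61 × √(2·1·20.7) = 16.79.
The even/odd transcendental equations gain one root per π/2 in z₀, giving N = 1 + ⌊2z₀/π⌋ = 1 + ⌊10.69⌋ = 11.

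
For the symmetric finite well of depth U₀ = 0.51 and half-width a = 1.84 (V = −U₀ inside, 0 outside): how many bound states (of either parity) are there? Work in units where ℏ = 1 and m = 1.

Define the well-strength parameter z₀ = (a/ℏ)√(2mU₀) = 1.84 × √(2·1·0.51) = 1.858.
The even/odd transcendental equations gain one root per π/2 in z₀, giving N = 1 + ⌊2z₀/π⌋ = 1 + ⌊1.183⌋ = 2.

N = 2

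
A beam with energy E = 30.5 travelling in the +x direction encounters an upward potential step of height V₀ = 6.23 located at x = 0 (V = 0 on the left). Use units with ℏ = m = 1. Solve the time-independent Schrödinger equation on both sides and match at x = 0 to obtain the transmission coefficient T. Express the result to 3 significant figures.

On each side the TISE gives plane waves with k = √(2m(E − V))/ℏ: k₁ = √(2·1·30.5) = 7.810, k₂ = √(2·1·24.27) = 6.967.
Continuity of ψ and ψ′ at the step yields the reflection amplitude r = (k₁ − k₂)/(k₁ + k₂) = 0.05706; thus R = |r|² = 0.003256, T = 0.9967.

T = 0.997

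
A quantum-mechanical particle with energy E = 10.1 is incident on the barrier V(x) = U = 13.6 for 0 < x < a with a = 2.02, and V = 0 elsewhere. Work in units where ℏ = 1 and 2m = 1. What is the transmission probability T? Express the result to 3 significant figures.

Since E < U the interior solution is evanescent with decay constant κ = √(2m(U − E))/ℏ = 1.871.
κa = 3.779, sinh(κa) = 21.88.
The exact tunnelling result is T⁻¹ = 1 + U² sinh²(κa) / [4E(U − E)] = 627.0, so T = 0.00159.

T = 0.00159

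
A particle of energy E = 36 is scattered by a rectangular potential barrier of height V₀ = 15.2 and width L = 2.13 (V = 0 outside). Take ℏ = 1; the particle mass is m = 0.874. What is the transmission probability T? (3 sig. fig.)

Above the barrier the interior wavenumber is k₂ = √(2m(E − V₀))/ℏ = 6.030, giving phase k₂L = 12.84.
Matching at both interfaces gives T⁻¹ = 1 + V₀² sin²(k₂L) / [4E(E − V₀)] = 1.006, hence T = 0.994.

T = 0.994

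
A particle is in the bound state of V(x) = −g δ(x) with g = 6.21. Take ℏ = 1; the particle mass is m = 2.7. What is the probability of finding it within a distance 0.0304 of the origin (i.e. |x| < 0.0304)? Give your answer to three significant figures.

P = 0.639

The normalised bound state is ψ = √κ e^{−κ|x|} with κ = mg/ℏ² = 16.77.
P(|x| < d) = ∫_{−d}^{d} κ e^{−2κ|x|} dx = 1 − e^{−2κd} = 1 − e^{−1.019} = 0.6392.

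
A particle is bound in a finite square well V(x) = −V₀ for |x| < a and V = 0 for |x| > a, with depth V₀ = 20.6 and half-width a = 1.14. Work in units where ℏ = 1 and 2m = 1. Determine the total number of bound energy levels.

N = 4

The dimensionless depth is z₀ = a√(2mV₀)/ℏ = 1.14 × √(20.60) = 5.174.
The even/odd transcendental equations gain one root per π/2 in z₀, giving N = 1 + ⌊2z₀/π⌋ = 1 + ⌊3.294⌋ = 4.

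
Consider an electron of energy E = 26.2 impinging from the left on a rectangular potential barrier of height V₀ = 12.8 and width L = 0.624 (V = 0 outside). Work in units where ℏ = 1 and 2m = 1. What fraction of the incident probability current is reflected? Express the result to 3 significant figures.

R = 0.0625

E > V₀: inside the barrier k₂ = √(2m(E − V₀))/ℏ = 3.661, k₂L = 2.284.
Matching at both interfaces gives T⁻¹ = 1 + V₀² sin²(k₂L) / [4E(E − V₀)] = 1.067, hence T = 0.937.
R = 1 − T = 0.0625.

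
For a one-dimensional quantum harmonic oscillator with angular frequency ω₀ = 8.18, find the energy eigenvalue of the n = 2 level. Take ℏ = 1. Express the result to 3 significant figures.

The oscillator eigenvalues are E_n = ℏω₀(n + ½), so E_2 = 8.18 × 2.5 = 20.45.

E = 20.5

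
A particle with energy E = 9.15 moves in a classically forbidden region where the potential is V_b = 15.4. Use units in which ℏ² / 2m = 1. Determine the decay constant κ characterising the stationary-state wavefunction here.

Since E < V_b the TISE in this region is ψ'' = κ²ψ with κ = √(2m(V_b − E))/ℏ.
κ = √(2 × 0.5 × 6.25) = 2.500.

κ = 2.50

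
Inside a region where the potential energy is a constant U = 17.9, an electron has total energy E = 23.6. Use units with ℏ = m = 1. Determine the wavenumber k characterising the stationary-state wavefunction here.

With E > U the solution is oscillatory, ψ ∝ e^{±ikx} with k = √(2m(E − U))/ℏ.
k = √(2 × 1 × 5.7) = 3.376.

k = 3.38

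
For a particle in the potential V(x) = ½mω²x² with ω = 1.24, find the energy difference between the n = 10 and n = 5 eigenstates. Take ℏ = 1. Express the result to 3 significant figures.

ΔE = 6.20

E_n = ℏω(n + ½), so ΔE = (10 − 5) ℏω = 5 × 1.24 = 6.200.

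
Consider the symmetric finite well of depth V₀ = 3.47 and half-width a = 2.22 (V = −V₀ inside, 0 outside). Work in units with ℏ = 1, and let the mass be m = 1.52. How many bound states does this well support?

Define the well-strength parameter z₀ = (a/ℏ)√(2mV₀) = 2.22 × √(2·1.52·3.47) = 7.210.
The even/odd transcendental equations gain one root per π/2 in z₀, giving N = 1 + ⌊2z₀/π⌋ = 1 + ⌊4.590⌋ = 5.

N = 5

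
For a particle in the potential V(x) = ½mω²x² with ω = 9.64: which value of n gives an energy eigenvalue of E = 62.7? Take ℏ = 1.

E_n = ℏω(n + ½) ⇒ n = E/(ℏω) − ½ = 62.7/9.64 − 0.5 = 6.004 → n = 6.

n = 6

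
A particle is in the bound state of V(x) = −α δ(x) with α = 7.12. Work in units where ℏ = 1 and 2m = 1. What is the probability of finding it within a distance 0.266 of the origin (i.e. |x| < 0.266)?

P = 0.850

The normalised bound state is ψ = √κ e^{−κ|x|} with κ = mα/ℏ² = 3.560.
P(|x| < d) = ∫_{−d}^{d} κ e^{−2κ|x|} dx = 1 − e^{−2κd} = 1 − e^{−1.894} = 0.8495.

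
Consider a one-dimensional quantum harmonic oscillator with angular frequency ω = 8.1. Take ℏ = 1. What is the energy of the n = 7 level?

E = 60.8

The oscillator eigenvalues are E_n = ℏω(n + ½), so E_7 = 8.1 × 7.5 = 60.75.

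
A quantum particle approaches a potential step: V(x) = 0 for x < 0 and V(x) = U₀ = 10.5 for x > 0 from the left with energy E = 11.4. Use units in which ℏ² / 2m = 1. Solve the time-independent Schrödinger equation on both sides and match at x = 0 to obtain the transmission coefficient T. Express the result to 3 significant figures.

The wavenumbers are k₁ = √(2mE)/ℏ = 3.376 on the left and k₂ = √(2m(E − U₀))/ℏ = 0.9487 on the right.
Matching ψ and ψ′ at x = 0 gives r = (k₁ − k₂)/(k₁ + k₂), so R = r² = 0.3151 and T = 1 − R = 0.6849.

T = 0.685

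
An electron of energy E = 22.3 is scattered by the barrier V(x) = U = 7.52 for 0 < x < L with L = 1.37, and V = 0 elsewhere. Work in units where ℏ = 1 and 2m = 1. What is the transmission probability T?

Above the barrier the interior wavenumber is k₂ = √(2m(E − U))/ℏ = 3.844, giving phase k₂L = 5.267.
Matching at both interfaces gives T⁻¹ = 1 + U² sin²(k₂L) / [4E(E − U)] = 1.031, hence T = 0.970.

T = 0.970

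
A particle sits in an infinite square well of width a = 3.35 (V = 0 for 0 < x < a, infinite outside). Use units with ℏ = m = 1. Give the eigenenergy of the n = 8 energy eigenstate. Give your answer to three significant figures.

The infinite-well eigenfunctions ψ_n = √(2/a) sin(nπx/a) vanish at both walls, giving E_n = n²π²ℏ²/(2ma²).
E_8 = 8² × π² / (2 × 1 × 3.35²) = 28.14.

E = 28.1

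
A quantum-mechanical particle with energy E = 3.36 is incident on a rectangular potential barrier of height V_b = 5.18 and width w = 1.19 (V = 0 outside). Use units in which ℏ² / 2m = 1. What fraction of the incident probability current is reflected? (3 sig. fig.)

E < V_b: inside the barrier ψ ∝ e^{±κx} with κ = √(2m(V_b − E))/ℏ = 1.349.
κw = 1.605, sinh(κw) = 2.390.
Matching ψ, ψ′ at both faces gives T = [1 + V_b² sinh²(κw) / (4E(V_b − E))]⁻¹ = 1/7.263 = 0.138.
R = 1 − T = 0.862.

R = 0.862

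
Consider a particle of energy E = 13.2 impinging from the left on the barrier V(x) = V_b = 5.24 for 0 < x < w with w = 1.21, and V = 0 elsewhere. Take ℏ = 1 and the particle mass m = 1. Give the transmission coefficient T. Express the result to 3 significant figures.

E > V_b: inside the barrier k₂ = √(2m(E − V_b))/ℏ = 3.990, k₂w = 4.828.
T = [1 + V_b² sin²(k₂w) / (4E(E − V_b))]⁻¹ = 1/1.064 = 0.939.

T = 0.939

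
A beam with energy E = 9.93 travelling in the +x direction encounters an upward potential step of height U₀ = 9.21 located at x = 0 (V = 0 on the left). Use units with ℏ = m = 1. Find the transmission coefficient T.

T = 0.669

The wavenumbers are k₁ = √(2mE)/ℏ = 4.456 on the left and k₂ = √(2m(E − U₀))/ℏ = 1.200 on the right.
Matching ψ and ψ′ at x = 0 gives r = (k₁ − k₂)/(k₁ + k₂), so R = r² = 0.3314 and T = 1 − R = 0.6686.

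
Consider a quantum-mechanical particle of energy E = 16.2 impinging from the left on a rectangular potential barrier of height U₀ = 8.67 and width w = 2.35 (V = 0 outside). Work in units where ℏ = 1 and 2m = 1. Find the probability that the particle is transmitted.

T = 0.996

Above the barrier the interior wavenumber is k₂ = √(2m(E − U₀))/ℏ = 2.744, giving phase k₂w = 6.449.
Matching at both interfaces gives T⁻¹ = 1 + U₀² sin²(k₂w) / [4E(E − U₀)] = 1.004, hence T = 0.996.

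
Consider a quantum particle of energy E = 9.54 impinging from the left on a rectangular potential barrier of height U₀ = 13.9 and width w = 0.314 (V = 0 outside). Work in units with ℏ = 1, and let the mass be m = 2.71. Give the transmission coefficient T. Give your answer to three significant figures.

Since E < U₀ the interior solution is evanescent with decay constant κ = √(2m(U₀ − E))/ℏ = 4.861.
κw = 1.526, sinh(κw) = 2.192.
The exact tunnelling result is T⁻¹ = 1 + U₀² sinh²(κw) / [4E(U₀ − E)] = 6.581, so T = 0.152.

T = 0.152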